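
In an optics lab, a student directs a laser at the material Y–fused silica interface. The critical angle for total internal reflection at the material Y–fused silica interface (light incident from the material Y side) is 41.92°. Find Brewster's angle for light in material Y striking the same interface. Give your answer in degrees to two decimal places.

sin θ_c = n₂/n₁, so n₂/n₁ = sin 41.92° = 0.6681.
Brewster: tan θ_B = n₂/n₁ = 0.6681.
θ_B = arctan(0.6681) = 33.75°.

θ_B ≈ 33.75°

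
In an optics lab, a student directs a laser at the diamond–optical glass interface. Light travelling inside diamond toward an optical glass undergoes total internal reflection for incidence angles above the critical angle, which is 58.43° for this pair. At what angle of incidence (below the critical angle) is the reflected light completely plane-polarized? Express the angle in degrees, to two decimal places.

sin θ_c = n₂/n₁, so n₂/n₁ = sin 58.43° = 0.8520.
Brewster: tan θ_B = n₂/n₁ = 0.8520.
θ_B = arctan(0.8520) = 40.43°.

θ_B ≈ 40.43°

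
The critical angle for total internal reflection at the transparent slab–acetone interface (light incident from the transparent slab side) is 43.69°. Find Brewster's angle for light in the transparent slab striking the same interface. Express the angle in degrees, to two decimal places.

θ_B ≈ 34.64°

sin θ_c = n₂/n₁, so n₂/n₁ = sin 43.69° = 0.6908.
Brewster: tan θ_B = n₂/n₁ = 0.6908.
θ_B = arctan(0.6908) = 34.64°.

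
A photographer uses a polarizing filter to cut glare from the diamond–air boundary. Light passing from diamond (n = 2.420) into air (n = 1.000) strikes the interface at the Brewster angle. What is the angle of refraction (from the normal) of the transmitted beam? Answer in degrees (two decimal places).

First find Brewster's angle: tan θ_B = 1.000/2.420 = 0.4132, giving θ_B = 22.45°.
The refracted ray is perpendicular to the reflected ray, so θ_t = 90° − θ_B = 67.55°.

θ_t ≈ 67.55°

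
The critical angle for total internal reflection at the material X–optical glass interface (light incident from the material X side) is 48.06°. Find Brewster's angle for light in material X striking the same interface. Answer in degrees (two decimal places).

θ_B ≈ 36.64°

At the critical angle sin θ_c = n₂/n₁, giving n₂/n₁ = sin 48.06° = 0.7438.
Then tan θ_B = n₂/n₁ = 0.7438, so θ_B = arctan 0.7438 = 36.64°.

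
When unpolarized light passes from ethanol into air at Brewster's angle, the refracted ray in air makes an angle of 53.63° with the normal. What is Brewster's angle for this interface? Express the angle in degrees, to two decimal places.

θ_B ≈ 36.37°

Brewster's condition makes the reflected and refracted beams perpendicular: θ_B + θ_t = 90°.
So θ_B = 90° − θ_t = 90° − 53.63° = 36.37°.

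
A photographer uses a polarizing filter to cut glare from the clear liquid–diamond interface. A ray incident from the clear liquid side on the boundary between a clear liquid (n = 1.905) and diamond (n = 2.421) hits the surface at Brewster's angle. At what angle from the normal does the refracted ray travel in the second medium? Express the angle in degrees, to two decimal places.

θ_B = arctan(n₂/n₁) = arctan(2.421/1.905) = 51.80°.
Since θ_B + θ_t = 90° at Brewster incidence, θ_t = 90° − 51.80° = 38.20°.

θ_t ≈ 38.20°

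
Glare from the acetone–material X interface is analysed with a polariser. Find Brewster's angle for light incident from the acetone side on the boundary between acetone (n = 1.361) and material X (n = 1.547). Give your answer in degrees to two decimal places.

θ_B ≈ 48.66°

The reflected p-component vanishes when tan θ_B = n₂/n₁.
tan θ_B = n₂/n₁ = 1.547/1.361 = 1.1367.
θ_B = arctan(1.1367) = 48.66°.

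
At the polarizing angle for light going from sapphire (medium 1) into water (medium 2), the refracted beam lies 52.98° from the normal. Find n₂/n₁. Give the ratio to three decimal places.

At Brewster incidence θ_B = 90° − θ_t = 90° − 52.98° = 37.02°.
Then n₂/n₁ = tan θ_B = tan 37.02° = 0.754.

n₂/n₁ ≈ 0.754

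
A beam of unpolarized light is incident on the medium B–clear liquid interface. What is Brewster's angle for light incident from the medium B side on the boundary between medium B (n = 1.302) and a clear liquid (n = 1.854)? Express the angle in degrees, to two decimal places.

θ_B ≈ 54.92°

At Brewster's angle the reflected and refracted rays are perpendicular, which with Snell's law gives tan θ_B = n₂/n₁.
Brewster's condition: tan θ_B = n₂/n₁ = 1.854/1.302 = 1.4240.
So θ_B = arctan 1.4240 = 54.92°.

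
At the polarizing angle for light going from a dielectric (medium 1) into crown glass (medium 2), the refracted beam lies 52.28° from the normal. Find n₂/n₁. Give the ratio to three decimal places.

At Brewster incidence θ_B = 90° − θ_t = 90° − 52.28° = 37.72°.
tan θ_B = n₂/n₁, so n₂/n₁ = tan 37.72° = 0.773.

n₂/n₁ ≈ 0.773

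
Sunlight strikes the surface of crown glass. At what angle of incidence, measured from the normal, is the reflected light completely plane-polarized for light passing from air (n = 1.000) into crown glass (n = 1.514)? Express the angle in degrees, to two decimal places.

Brewster's condition: tan θ_B = n₂/n₁ = 1.514/1.000 = 1.5140. Taking the arctangent, θ_B = 56.56°.

θ_B ≈ 56.56°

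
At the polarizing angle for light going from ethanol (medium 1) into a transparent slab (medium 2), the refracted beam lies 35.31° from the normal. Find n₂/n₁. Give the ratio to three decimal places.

n₂/n₁ ≈ 1.412

At Brewster incidence θ_B = 90° − θ_t = 90° − 35.31° = 54.69°.
Then n₂/n₁ = tan θ_B = tan 54.69° = 1.412.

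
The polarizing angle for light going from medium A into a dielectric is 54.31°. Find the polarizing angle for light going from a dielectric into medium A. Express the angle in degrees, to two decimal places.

θ_B' ≈ 35.69°

Reversing the direction swaps n₁ and n₂, so tan θ_B' = 1/tan θ_B and θ_B' = 90° − θ_B.
Hence θ_B' = 90° − 54.31° = 35.69°.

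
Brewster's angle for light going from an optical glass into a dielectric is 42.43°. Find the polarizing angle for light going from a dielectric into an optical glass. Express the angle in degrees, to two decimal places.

The two Brewster angles are complementary: θ_B' = 90° − θ_B = 90° − 42.43° = 47.57°.

θ_B' ≈ 47.57°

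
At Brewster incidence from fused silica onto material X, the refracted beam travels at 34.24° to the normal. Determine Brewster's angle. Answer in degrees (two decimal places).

Since the reflected and refracted rays are at right angles at the polarizing angle, θ_B + θ_t = 90°.
So θ_B = 90° − θ_t = 90° − 34.24° = 55.76°.

θ_B ≈ 55.76°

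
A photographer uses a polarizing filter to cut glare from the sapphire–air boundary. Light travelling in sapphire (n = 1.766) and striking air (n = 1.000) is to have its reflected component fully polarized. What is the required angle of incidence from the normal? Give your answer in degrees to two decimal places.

θ_B ≈ 29.52°

tan θ_B = n₂/n₁ = 1.000/1.766 = 0.5663.
So θ_B = arctan 0.5663 = 29.52°.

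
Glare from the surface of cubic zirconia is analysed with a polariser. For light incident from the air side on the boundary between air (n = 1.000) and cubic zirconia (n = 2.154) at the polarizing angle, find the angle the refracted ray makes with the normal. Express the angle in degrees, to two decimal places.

θ_t ≈ 24.90°

θ_B = arctan(n₂/n₁) = arctan(2.154/1.000) = 65.10°.
The refracted ray is perpendicular to the reflected ray, so θ_t = 90° − θ_B = 24.90°.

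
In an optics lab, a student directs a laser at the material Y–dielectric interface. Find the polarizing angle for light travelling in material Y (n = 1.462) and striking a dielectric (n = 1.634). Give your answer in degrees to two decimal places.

The reflected p-component vanishes when tan θ_B = n₂/n₁.
tan θ_B = n₂/n₁ = 1.634/1.462 = 1.1176.
So θ_B = arctan 1.1176 = 48.18°.

θ_B ≈ 48.18°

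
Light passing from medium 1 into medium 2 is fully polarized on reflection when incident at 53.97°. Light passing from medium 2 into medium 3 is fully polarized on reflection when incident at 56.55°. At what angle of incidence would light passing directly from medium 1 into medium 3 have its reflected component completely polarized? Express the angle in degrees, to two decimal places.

θ_B ≈ 64.34°

Each Brewster angle gives a ratio: n₂/n₁ = tan 53.97° = 1.3749, n₃/n₂ = tan 56.55° = 1.5137.
Multiplying, n₃/n₁ = 1.3749 × 1.5137 = 2.0811, and θ_B(1→3) = arctan 2.0811 = 64.34°.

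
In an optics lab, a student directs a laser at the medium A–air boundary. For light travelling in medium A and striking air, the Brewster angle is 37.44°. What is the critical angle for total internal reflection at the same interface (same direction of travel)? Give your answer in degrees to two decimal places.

θ_c ≈ 49.97°

n₂/n₁ = tan 37.44° = 0.7657; the critical angle satisfies sin θ_c = n₂/n₁.
θ_c = arcsin(0.7657) = 49.97°.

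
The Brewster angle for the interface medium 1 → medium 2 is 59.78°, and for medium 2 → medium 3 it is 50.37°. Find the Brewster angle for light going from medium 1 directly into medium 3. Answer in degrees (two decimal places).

n₂/n₁ = tan 59.78° = 1.7168 and n₃/n₂ = tan 50.37° = 1.2075.
Multiplying, n₃/n₁ = 1.7168 × 1.2075 = 2.0730, and θ_B(1→3) = arctan 2.0730 = 64.25°.

θ_B ≈ 64.25°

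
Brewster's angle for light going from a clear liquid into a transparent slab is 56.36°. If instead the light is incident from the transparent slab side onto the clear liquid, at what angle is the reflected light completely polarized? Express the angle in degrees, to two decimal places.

θ_B' ≈ 33.64°

tan θ_B' = n₁/n₂ = 1/tan θ_B, so θ_B' = 90° − θ_B.
θ_B' = 90° − 56.36° = 33.64°.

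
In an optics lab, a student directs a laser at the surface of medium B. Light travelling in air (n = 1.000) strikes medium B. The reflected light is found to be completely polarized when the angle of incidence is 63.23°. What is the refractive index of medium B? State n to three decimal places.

n ≈ 1.982

At Brewster's angle, tan θ_B = n₂/n₁ with n₁ on the incident side (air) and n₂ on the transmitted side (medium B).
n₂ = n₁ tan θ_B = 1.000 × tan 63.23° = 1.982.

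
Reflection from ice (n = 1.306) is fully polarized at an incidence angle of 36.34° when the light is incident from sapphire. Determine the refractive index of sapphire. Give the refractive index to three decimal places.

n ≈ 1.775

At Brewster's angle, tan θ_B = n₂/n₁ with n₁ on the incident side (sapphire) and n₂ on the transmitted side (ice).
n₁ = n₂ / tan θ_B = 1.306 / tan 36.34° = 1.775.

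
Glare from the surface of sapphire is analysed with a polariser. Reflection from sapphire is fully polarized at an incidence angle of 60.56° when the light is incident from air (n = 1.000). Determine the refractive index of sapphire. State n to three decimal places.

n ≈ 1.772

At the polarizing angle, tan θ_B = n₂/n₁ with n₁ on the incident side (air) and n₂ on the transmitted side (sapphire).
n₂ = n₁ tan θ_B = 1.000 × tan 60.56° = 1.772.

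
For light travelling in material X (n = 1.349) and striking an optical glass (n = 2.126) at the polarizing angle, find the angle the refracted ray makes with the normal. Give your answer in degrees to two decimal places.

First find Brewster's angle: tan θ_B = 2.126/1.349 = 1.5760, giving θ_B = 57.60°.
At Brewster's angle the reflected and refracted rays are perpendicular, so θ_t = 90° − θ_B = 90° − 57.60° = 32.40°.

θ_t ≈ 32.40°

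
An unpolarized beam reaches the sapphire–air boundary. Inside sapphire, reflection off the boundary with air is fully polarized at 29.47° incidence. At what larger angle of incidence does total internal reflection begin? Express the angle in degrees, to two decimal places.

θ_c ≈ 34.41°

tan θ_B = n₂/n₁ = tan 29.47° = 0.5651.
Total internal reflection: sin θ_c = n₂/n₁ = 0.5651.
θ_c = arcsin(0.5651) = 34.41°.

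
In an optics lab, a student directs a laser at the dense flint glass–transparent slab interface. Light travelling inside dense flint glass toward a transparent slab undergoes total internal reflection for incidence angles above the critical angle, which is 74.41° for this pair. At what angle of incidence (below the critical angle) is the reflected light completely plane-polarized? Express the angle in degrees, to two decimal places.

θ_B ≈ 43.93°

n₂/n₁ = sin θ_c = sin 74.41° = 0.9632.
tan θ_B equals the same ratio, so θ_B = arctan(0.9632) = 43.93°.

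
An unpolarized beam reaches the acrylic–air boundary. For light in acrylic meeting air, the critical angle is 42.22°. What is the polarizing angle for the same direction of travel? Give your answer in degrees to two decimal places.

θ_B ≈ 33.90°

sin θ_c = n₂/n₁, so n₂/n₁ = sin 42.22° = 0.6720.
Brewster: tan θ_B = n₂/n₁ = 0.6720.
θ_B = arctan(0.6720) = 33.90°.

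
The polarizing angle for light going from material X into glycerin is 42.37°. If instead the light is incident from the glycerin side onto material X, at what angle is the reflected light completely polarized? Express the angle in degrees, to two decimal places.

θ_B' ≈ 47.63°

Reversing the direction swaps n₁ and n₂, so tan θ_B' = 1/tan θ_B and θ_B' = 90° − θ_B.
Hence θ_B' = 90° − 42.37° = 47.63°.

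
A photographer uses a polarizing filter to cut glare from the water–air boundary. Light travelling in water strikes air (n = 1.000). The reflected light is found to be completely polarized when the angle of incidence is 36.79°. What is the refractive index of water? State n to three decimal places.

n ≈ 1.337

Brewster's law: tan θ_B = n₂/n₁ (light incident in water, refracted into air).
n₁ = n₂ / tan θ_B = 1.000 / tan 36.79° = 1.337.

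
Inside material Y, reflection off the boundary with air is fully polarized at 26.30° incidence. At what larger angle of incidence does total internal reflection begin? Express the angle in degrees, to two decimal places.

θ_c ≈ 29.62°

tan θ_B = n₂/n₁ = tan 26.30° = 0.4942.
Total internal reflection: sin θ_c = n₂/n₁ = 0.4942.
θ_c = arcsin(0.4942) = 29.62°.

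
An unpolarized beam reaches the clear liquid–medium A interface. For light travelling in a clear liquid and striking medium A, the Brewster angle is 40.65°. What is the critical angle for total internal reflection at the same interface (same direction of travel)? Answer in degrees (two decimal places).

θ_c ≈ 59.16°

n₂/n₁ = tan 40.65° = 0.8586; the critical angle satisfies sin θ_c = n₂/n₁.
θ_c = arcsin(0.8586) = 59.16°.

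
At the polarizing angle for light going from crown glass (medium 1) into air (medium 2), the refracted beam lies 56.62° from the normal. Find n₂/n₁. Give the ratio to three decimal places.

n₂/n₁ ≈ 0.659

θ_B + θ_t = 90°, so θ_B = 90° − 56.62° = 33.38°.
Then n₂/n₁ = tan θ_B = tan 33.38° = 0.659.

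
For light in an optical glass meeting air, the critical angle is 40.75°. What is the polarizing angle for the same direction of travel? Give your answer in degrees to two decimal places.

θ_B ≈ 33.13°

At the critical angle sin θ_c = n₂/n₁, giving n₂/n₁ = sin 40.75° = 0.6528.
Then tan θ_B = n₂/n₁ = 0.6528, so θ_B = arctan 0.6528 = 33.13°.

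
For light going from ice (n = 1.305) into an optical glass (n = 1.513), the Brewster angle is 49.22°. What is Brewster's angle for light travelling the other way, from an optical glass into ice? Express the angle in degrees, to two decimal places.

θ_B' ≈ 40.78°

tan θ_B' = n₁/n₂ = 1/tan θ_B, so θ_B' = 90° − θ_B.
θ_B' = 90° − 49.22° = 40.78°.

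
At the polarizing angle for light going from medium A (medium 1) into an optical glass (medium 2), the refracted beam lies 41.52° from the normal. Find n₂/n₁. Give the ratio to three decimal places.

n₂/n₁ ≈ 1.129

θ_B + θ_t = 90°, so θ_B = 90° − 41.52° = 48.48°.
Then n₂/n₁ = tan θ_B = tan 48.48° = 1.129.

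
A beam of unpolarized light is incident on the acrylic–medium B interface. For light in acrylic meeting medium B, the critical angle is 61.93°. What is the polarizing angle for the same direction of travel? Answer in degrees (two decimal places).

θ_B ≈ 41.42°

n₂/n₁ = sin θ_c = sin 61.93° = 0.8824.
tan θ_B equals the same ratio, so θ_B = arctan(0.8824) = 41.42°.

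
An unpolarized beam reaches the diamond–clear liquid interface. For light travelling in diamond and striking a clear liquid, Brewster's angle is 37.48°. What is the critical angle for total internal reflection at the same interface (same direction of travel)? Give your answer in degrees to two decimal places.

θ_c ≈ 50.06°

tan θ_B = n₂/n₁ = tan 37.48° = 0.7668.
Total internal reflection: sin θ_c = n₂/n₁ = 0.7668.
θ_c = arcsin(0.7668) = 50.06°.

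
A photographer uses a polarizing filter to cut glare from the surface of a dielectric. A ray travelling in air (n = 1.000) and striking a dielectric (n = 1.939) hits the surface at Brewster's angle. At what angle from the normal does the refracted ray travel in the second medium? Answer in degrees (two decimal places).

θ_t ≈ 27.28°

θ_B = arctan(n₂/n₁) = arctan(1.939/1.000) = 62.72°.
Since θ_B + θ_t = 90° at Brewster incidence, θ_t = 90° − 62.72° = 27.28°.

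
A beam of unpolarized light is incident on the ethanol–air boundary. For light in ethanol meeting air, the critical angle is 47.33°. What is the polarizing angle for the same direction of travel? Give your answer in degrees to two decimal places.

sin θ_c = n₂/n₁, so n₂/n₁ = sin 47.33° = 0.7353.
Brewster: tan θ_B = n₂/n₁ = 0.7353.
θ_B = arctan(0.7353) = 36.33°.

θ_B ≈ 36.33°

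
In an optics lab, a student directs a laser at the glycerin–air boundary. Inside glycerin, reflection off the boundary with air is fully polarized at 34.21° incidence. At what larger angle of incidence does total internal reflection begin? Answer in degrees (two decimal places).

θ_c ≈ 42.83°

n₂/n₁ = tan 34.21° = 0.6799; the critical angle satisfies sin θ_c = n₂/n₁.
θ_c = arcsin(0.6799) = 42.83°.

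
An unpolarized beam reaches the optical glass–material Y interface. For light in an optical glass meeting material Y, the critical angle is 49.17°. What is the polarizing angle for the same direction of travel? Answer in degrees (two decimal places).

θ_B ≈ 37.11°

n₂/n₁ = sin θ_c = sin 49.17° = 0.7567.
tan θ_B equals the same ratio, so θ_B = arctan(0.7567) = 37.11°.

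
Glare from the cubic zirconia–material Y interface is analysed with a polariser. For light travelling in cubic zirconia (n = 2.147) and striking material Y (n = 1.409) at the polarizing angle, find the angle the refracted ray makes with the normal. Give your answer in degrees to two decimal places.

θ_t ≈ 56.72°

First find Brewster's angle: tan θ_B = 1.409/2.147 = 0.6563, giving θ_B = 33.28°.
At Brewster's angle the reflected and refracted rays are perpendicular, so θ_t = 90° − θ_B = 90° − 33.28° = 56.72°.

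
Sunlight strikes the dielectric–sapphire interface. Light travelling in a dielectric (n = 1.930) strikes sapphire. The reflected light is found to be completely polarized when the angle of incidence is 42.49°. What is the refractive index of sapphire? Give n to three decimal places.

n ≈ 1.768

Full polarization of the reflected beam means tan θ_B = n₂/n₁, where n₁ is the incident medium (a dielectric).
n₂ = n₁ tan θ_B = 1.930 × tan 42.49° = 1.768.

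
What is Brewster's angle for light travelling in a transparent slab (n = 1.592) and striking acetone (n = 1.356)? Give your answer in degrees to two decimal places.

The reflected p-component vanishes when tan θ_B = n₂/n₁.
Here n₂/n₁ = 1.356/1.592 = 0.8518, and Brewster's law gives tan θ_B = n₂/n₁.
θ_B = arctan(0.8518) = 40.42°.

θ_B ≈ 40.42°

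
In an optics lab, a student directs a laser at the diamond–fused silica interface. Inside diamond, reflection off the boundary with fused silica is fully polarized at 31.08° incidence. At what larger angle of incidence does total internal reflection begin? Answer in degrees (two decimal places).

From Brewster, n₂/n₁ = tan θ_B = tan 31.08° = 0.6028.
Then sin θ_c = n₂/n₁ = 0.6028, so θ_c = arcsin 0.6028 = 37.07°.

θ_c ≈ 37.07°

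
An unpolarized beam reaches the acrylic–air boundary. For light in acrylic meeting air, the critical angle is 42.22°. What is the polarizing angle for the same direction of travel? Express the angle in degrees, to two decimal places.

θ_B ≈ 33.90°

n₂/n₁ = sin θ_c = sin 42.22° = 0.6720.
tan θ_B equals the same ratio, so θ_B = arctan(0.6720) = 33.90°.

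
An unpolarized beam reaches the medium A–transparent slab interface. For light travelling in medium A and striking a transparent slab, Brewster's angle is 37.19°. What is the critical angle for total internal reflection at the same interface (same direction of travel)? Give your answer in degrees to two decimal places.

θ_c ≈ 49.36°

tan θ_B = n₂/n₁ = tan 37.19° = 0.7588.
Total internal reflection: sin θ_c = n₂/n₁ = 0.7588.
θ_c = arcsin(0.7588) = 49.36°.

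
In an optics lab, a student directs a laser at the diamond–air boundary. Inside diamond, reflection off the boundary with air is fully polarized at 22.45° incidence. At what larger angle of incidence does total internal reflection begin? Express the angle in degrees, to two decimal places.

n₂/n₁ = tan 22.45° = 0.4132; the critical angle satisfies sin θ_c = n₂/n₁.
θ_c = arcsin(0.4132) = 24.41°.

θ_c ≈ 24.41°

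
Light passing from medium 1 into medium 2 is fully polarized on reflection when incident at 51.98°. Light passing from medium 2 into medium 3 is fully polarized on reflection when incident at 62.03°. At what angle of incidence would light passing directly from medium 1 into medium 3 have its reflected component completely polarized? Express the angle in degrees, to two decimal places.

θ_B ≈ 67.45°

Each Brewster angle gives a ratio: n₂/n₁ = tan 51.98° = 1.2790, n₃/n₂ = tan 62.03° = 1.8831.
Multiplying, n₃/n₁ = 1.2790 × 1.8831 = 2.4085, and θ_B(1→3) = arctan 2.4085 = 67.45°.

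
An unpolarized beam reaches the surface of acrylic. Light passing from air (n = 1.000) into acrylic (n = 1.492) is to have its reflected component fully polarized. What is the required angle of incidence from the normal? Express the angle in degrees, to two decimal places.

θ_B ≈ 56.17°

The reflected p-component vanishes when tan θ_B = n₂/n₁.
Brewster's condition: tan θ_B = n₂/n₁ = 1.492/1.000 = 1.4920.
So θ_B = arctan 1.4920 = 56.17°.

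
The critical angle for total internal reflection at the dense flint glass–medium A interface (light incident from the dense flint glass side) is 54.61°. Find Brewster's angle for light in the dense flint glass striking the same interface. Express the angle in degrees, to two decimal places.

n₂/n₁ = sin θ_c = sin 54.61° = 0.8152.
tan θ_B equals the same ratio, so θ_B = arctan(0.8152) = 39.19°.

θ_B ≈ 39.19°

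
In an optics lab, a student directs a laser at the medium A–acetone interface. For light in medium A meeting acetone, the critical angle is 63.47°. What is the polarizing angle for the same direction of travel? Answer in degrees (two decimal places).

θ_B ≈ 41.82°

sin θ_c = n₂/n₁, so n₂/n₁ = sin 63.47° = 0.8947.
Brewster: tan θ_B = n₂/n₁ = 0.8947.
θ_B = arctan(0.8947) = 41.82°.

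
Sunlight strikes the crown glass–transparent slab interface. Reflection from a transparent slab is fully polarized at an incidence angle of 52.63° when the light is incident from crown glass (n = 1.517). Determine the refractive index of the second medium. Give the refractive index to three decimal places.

n ≈ 1.986

Full polarization of the reflected beam means tan θ_B = n₂/n₁, where n₁ is the incident medium (crown glass).
n₂ = n₁ tan θ_B = 1.517 × tan 52.63° = 1.986.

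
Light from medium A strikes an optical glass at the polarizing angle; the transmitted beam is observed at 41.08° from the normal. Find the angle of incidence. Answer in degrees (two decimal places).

At Brewster's angle the reflected and refracted rays are perpendicular, so θ_B + θ_t = 90°.
So θ_B = 90° − θ_t = 90° − 41.08° = 48.92°.

θ_B ≈ 48.92°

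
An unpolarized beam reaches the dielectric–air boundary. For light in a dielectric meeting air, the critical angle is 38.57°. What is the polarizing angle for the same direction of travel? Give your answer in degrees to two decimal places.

θ_B ≈ 31.94°

sin θ_c = n₂/n₁, so n₂/n₁ = sin 38.57° = 0.6235.
Brewster: tan θ_B = n₂/n₁ = 0.6235.
θ_B = arctan(0.6235) = 31.94°.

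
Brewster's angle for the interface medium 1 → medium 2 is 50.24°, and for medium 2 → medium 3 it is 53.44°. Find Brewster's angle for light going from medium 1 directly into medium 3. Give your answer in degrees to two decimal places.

θ_B ≈ 58.33°

n₂/n₁ = tan 50.24° = 1.2019 and n₃/n₂ = tan 53.44° = 1.3485.
So n₃/n₁ = (n₂/n₁)(n₃/n₂) = 1.2019 × 1.3485 = 1.6208.
θ_B(1→3) = arctan(1.6208) = 58.33°.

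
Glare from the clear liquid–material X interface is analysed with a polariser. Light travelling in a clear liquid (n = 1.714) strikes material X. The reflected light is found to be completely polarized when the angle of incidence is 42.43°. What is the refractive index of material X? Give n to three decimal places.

Brewster's law: tan θ_B = n₂/n₁ (light incident in a clear liquid, refracted into material X).
n₂ = n₁ tan θ_B = 1.714 × tan 42.43° = 1.567.

n ≈ 1.567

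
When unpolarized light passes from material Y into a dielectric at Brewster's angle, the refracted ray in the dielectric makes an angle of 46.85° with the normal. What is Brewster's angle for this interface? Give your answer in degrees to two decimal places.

θ_B ≈ 43.15°

Since the reflected and refracted rays are at right angles at the polarizing angle, θ_B + θ_t = 90°.
θ_B = 90° − 46.85° = 43.15°.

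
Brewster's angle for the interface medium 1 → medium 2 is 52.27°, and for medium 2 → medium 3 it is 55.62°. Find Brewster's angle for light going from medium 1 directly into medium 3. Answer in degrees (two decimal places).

θ_B ≈ 62.10°

tan θ_B(1→2) = n₂/n₁ = tan 52.27° = 1.2924.
tan θ_B(2→3) = n₃/n₂ = tan 55.62° = 1.4616.
So n₃/n₁ = (n₂/n₁)(n₃/n₂) = 1.2924 × 1.4616 = 1.8890.
θ_B(1→3) = arctan(1.8890) = 62.10°.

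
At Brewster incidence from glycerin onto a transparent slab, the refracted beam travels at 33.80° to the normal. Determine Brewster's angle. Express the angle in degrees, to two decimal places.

Since the reflected and refracted rays are at right angles at the polarizing angle, θ_B + θ_t = 90°.
θ_B = 90° − 33.80° = 56.20°.

θ_B ≈ 56.20°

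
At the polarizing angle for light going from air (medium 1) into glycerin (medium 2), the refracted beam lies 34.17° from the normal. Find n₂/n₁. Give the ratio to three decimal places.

n₂/n₁ ≈ 1.473

At Brewster incidence θ_B = 90° − θ_t = 90° − 34.17° = 55.83°.
Then n₂/n₁ = tan θ_B = tan 55.83° = 1.473.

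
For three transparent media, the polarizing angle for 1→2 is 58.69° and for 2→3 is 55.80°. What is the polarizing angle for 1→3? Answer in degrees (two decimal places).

θ_B ≈ 67.54°

Each Brewster angle gives a ratio: n₂/n₁ = tan 58.69° = 1.6441, n₃/n₂ = tan 55.80° = 1.4715.
n₃/n₁ = 2.4192. Then tan θ_B(1→3) = n₃/n₁, so θ_B(1→3) = arctan(2.4192) = 67.54°.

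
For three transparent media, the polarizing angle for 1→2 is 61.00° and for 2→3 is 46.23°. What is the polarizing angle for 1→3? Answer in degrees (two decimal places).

θ_B ≈ 62.03°

n₂/n₁ = tan 61.00° = 1.8040 and n₃/n₂ = tan 46.23° = 1.0439.
So n₃/n₁ = (n₂/n₁)(n₃/n₂) = 1.8040 × 1.0439 = 1.8832.
θ_B(1→3) = arctan(1.8832) = 62.03°.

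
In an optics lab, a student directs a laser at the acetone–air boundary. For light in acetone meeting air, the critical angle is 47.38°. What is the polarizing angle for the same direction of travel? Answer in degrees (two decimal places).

At the critical angle sin θ_c = n₂/n₁, giving n₂/n₁ = sin 47.38° = 0.7359.
Then tan θ_B = n₂/n₁ = 0.7359, so θ_B = arctan 0.7359 = 36.35°.

θ_B ≈ 36.35°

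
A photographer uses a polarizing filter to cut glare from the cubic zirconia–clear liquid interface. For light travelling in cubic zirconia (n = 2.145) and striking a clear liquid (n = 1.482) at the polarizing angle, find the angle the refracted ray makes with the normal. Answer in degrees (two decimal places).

θ_t ≈ 55.36°

θ_B = arctan(n₂/n₁) = arctan(1.482/2.145) = 34.64°.
Since θ_B + θ_t = 90° at Brewster incidence, θ_t = 90° − 34.64° = 55.36°.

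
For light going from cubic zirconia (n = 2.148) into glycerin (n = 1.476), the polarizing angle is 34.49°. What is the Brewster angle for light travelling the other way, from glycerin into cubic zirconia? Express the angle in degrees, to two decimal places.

The two Brewster angles are complementary: θ_B' = 90° − θ_B = 90° − 34.49° = 55.51°.

θ_B' ≈ 55.51°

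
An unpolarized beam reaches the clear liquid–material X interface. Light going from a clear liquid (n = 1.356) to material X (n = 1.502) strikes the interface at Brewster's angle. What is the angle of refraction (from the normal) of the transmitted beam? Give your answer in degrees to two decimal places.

tan θ_B = n₂/n₁ = 1.502/1.356 = 1.1077, so θ_B = 47.92°.
Since θ_B + θ_t = 90° at Brewster incidence, θ_t = 90° − 47.92° = 42.08°.

θ_t ≈ 42.08°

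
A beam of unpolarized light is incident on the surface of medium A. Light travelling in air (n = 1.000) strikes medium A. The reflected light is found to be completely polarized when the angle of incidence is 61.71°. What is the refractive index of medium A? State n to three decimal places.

n ≈ 1.858

At the polarizing angle, tan θ_B = n₂/n₁ with n₁ on the incident side (air) and n₂ on the transmitted side (medium A).
n₂ = n₁ tan θ_B = 1.000 × tan 61.71° = 1.858.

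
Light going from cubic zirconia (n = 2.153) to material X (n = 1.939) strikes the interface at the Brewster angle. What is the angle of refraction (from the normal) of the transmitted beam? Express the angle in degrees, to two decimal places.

θ_t ≈ 47.99°

tan θ_B = n₂/n₁ = 1.939/2.153 = 0.9006, so θ_B = 42.01°.
The refracted ray is perpendicular to the reflected ray, so θ_t = 90° − θ_B = 47.99°.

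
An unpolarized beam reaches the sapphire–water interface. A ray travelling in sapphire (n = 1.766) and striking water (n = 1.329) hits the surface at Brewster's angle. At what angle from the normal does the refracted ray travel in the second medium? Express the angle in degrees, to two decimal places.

θ_B = arctan(n₂/n₁) = arctan(1.329/1.766) = 36.96°.
At Brewster's angle the reflected and refracted rays are perpendicular, so θ_t = 90° − θ_B = 90° − 36.96° = 53.04°.

θ_t ≈ 53.04°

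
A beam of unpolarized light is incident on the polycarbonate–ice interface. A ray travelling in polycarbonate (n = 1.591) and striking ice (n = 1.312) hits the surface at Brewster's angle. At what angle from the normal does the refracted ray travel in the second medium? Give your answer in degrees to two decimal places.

θ_t ≈ 50.49°

θ_B = arctan(n₂/n₁) = arctan(1.312/1.591) = 39.51°.
Since θ_B + θ_t = 90° at Brewster incidence, θ_t = 90° − 39.51° = 50.49°.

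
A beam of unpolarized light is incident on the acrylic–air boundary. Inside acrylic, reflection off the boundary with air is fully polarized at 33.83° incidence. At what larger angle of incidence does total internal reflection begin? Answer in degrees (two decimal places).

n₂/n₁ = tan 33.83° = 0.6702; the critical angle satisfies sin θ_c = n₂/n₁.
θ_c = arcsin(0.6702) = 42.08°.

θ_c ≈ 42.08°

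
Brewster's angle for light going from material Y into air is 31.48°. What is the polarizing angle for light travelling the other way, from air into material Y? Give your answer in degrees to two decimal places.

θ_B' ≈ 58.52°

Reversing the direction swaps n₁ and n₂, so tan θ_B' = 1/tan θ_B and θ_B' = 90° − θ_B.
Hence θ_B' = 90° − 31.48° = 58.52°.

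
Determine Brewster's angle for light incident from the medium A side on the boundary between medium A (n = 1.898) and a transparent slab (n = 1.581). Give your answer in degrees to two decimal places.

θ_B ≈ 39.79°

Brewster's condition: tan θ_B = n₂/n₁ = 1.581/1.898 = 0.8330.
θ_B = arctan(0.8330) = 39.79°.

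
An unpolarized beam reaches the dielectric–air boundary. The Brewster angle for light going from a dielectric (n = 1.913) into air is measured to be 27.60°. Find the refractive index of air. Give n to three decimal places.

Full polarization of the reflected beam means tan θ_B = n₂/n₁, where n₁ is the incident medium (a dielectric).
n₂ = n₁ tan θ_B = 1.913 × tan 27.60° = 1.000.

n ≈ 1.000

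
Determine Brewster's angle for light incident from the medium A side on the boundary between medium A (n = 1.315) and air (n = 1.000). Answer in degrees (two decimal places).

θ_B ≈ 37.25°

The reflected p-component vanishes when tan θ_B = n₂/n₁.
Brewster's condition: tan θ_B = n₂/n₁ = 1.000/1.315 = 0.7605. Taking the arctangent, θ_B = 37.25°.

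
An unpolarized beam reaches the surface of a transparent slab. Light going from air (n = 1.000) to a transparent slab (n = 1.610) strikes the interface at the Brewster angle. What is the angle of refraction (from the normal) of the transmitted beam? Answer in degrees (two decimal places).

tan θ_B = n₂/n₁ = 1.610/1.000 = 1.6100, so θ_B = 58.15°.
Since θ_B + θ_t = 90° at Brewster incidence, θ_t = 90° − 58.15° = 31.85°.

θ_t ≈ 31.85°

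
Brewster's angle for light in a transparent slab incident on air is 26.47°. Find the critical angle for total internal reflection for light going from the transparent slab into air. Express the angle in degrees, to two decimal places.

θ_c ≈ 29.86°

tan θ_B = n₂/n₁ = tan 26.47° = 0.4979.
Total internal reflection: sin θ_c = n₂/n₁ = 0.4979.
θ_c = arcsin(0.4979) = 29.86°.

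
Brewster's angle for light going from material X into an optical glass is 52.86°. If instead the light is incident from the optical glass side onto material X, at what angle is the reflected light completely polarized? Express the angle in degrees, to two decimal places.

θ_B' ≈ 37.14°

tan θ_B' = n₁/n₂ = 1/tan θ_B, so θ_B' = 90° − θ_B.
θ_B' = 90° − 52.86° = 37.14°.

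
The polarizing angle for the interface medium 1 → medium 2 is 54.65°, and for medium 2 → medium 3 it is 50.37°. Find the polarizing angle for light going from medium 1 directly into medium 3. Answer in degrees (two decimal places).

n₂/n₁ = tan 54.65° = 1.4097 and n₃/n₂ = tan 50.37° = 1.2075.
n₃/n₁ = 1.7023. Then tan θ_B(1→3) = n₃/n₁, so θ_B(1→3) = arctan(1.7023) = 59.57°.

θ_B ≈ 59.57°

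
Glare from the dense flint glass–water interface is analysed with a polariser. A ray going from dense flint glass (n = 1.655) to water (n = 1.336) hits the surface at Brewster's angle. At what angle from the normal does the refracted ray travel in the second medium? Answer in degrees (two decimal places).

First find Brewster's angle: tan θ_B = 1.336/1.655 = 0.8073, giving θ_B = 38.91°.
At Brewster's angle the reflected and refracted rays are perpendicular, so θ_t = 90° − θ_B = 90° − 38.91° = 51.09°.

θ_t ≈ 51.09°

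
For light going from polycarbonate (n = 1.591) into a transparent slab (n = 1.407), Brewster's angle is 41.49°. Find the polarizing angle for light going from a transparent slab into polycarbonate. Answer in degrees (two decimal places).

The two Brewster angles are complementary: θ_B' = 90° − θ_B = 90° − 41.49° = 48.51°.

θ_B' ≈ 48.51°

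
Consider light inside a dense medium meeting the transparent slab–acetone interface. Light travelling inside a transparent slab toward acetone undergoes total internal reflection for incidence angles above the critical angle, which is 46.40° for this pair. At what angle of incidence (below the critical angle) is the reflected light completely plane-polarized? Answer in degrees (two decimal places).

θ_B ≈ 35.91°

n₂/n₁ = sin θ_c = sin 46.40° = 0.7242.
tan θ_B equals the same ratio, so θ_B = arctan(0.7242) = 35.91°.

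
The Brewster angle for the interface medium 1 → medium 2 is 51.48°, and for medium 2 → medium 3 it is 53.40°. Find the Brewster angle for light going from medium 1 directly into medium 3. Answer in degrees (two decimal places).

θ_B ≈ 59.41°

tan θ_B(1→2) = n₂/n₁ = tan 51.48° = 1.2563.
tan θ_B(2→3) = n₃/n₂ = tan 53.40° = 1.3465.
So n₃/n₁ = (n₂/n₁)(n₃/n₂) = 1.2563 × 1.3465 = 1.6916.
θ_B(1→3) = arctan(1.6916) = 59.41°.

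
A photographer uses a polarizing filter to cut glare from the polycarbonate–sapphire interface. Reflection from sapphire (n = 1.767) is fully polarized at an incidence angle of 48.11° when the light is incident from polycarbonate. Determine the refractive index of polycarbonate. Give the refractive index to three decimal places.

Full polarization of the reflected beam means tan θ_B = n₂/n₁, where n₁ is the incident medium (polycarbonate).
n₁ = n₂ / tan θ_B = 1.767 / tan 48.11° = 1.585.

n ≈ 1.585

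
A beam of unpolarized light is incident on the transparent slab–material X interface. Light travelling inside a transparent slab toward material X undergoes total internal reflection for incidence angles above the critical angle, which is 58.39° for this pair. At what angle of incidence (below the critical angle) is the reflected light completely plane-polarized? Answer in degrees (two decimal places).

sin θ_c = n₂/n₁, so n₂/n₁ = sin 58.39° = 0.8516.
Brewster: tan θ_B = n₂/n₁ = 0.8516.
θ_B = arctan(0.8516) = 40.42°.

θ_B ≈ 40.42°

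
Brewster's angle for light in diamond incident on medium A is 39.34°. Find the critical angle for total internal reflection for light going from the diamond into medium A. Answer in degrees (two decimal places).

From Brewster, n₂/n₁ = tan θ_B = tan 39.34° = 0.8197.
Then sin θ_c = n₂/n₁ = 0.8197, so θ_c = arcsin 0.8197 = 55.05°.

θ_c ≈ 55.05°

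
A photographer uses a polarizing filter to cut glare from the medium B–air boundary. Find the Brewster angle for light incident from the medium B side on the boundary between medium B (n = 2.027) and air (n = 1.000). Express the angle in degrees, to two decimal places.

θ_B ≈ 26.26°

tan θ_B = n₂/n₁ = 1.000/2.027 = 0.4933. Taking the arctangent, θ_B = 26.26°.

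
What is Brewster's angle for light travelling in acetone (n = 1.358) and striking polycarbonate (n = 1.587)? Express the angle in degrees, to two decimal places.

θ_B ≈ 49.45°

Here n₂/n₁ = 1.587/1.358 = 1.1686, and Brewster's law gives tan θ_B = n₂/n₁. Taking the arctangent, θ_B = 49.45°.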